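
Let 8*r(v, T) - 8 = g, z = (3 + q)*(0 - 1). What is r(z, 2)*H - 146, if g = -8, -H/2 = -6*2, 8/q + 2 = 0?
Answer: -146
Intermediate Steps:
q = -4 (q = 8/(-2 + 0) = 8/(-2) = 8*(-½) = -4)
H = 24 (H = -(-12)*2 = -2*(-12) = 24)
z = 1 (z = (3 - 4)*(0 - 1) = -1*(-1) = 1)
r(v, T) = 0 (r(v, T) = 1 + (⅛)*(-8) = 1 - 1 = 0)
r(z, 2)*H - 146 = 0*24 - 146 = 0 - 146 = -146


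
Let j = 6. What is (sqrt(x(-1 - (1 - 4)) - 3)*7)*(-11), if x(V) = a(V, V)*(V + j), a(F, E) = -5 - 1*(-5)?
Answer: -77*I*sqrt(3) ≈ -133.37*I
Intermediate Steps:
a(F, E) = 0 (a(F, E) = -5 + 5 = 0)
x(V) = 0 (x(V) = 0*(V + 6) = 0*(6 + V) = 0)
(sqrt(x(-1 - (1 - 4)) - 3)*7)*(-11) = (sqrt(0 - 3)*7)*(-11) = (sqrt(-3)*7)*(-11) = ((I*sqrt(3))*7)*(-11) = (7*I*sqrt(3))*(-11) = -77*I*sqrt(3)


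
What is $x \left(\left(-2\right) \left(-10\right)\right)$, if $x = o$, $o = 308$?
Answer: $6160$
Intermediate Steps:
$x = 308$
$x \left(\left(-2\right) \left(-10\right)\right) = 308 \left(\left(-2\right) \left(-10\right)\right) = 308 \cdot 20 = 6160$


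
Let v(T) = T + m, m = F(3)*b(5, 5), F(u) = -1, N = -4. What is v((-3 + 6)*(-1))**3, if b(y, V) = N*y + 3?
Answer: 2744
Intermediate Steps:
b(y, V) = 3 - 4*y (b(y, V) = -4*y + 3 = 3 - 4*y)
m = 17 (m = -(3 - 4*5) = -(3 - 20) = -1*(-17) = 17)
v(T) = 17 + T (v(T) = T + 17 = 17 + T)
v((-3 + 6)*(-1))**3 = (17 + (-3 + 6)*(-1))**3 = (17 + 3*(-1))**3 = (17 - 3)**3 = 14**3 = 2744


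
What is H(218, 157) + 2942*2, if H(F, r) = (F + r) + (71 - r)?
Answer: 6173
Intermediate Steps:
H(F, r) = 71 + F
H(218, 157) + 2942*2 = (71 + 218) + 2942*2 = 289 + 5884 = 6173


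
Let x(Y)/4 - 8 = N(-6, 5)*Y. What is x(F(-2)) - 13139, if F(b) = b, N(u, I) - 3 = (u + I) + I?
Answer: -13163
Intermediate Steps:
N(u, I) = 3 + u + 2*I (N(u, I) = 3 + ((u + I) + I) = 3 + ((I + u) + I) = 3 + (u + 2*I) = 3 + u + 2*I)
x(Y) = 32 + 28*Y (x(Y) = 32 + 4*((3 - 6 + 2*5)*Y) = 32 + 4*((3 - 6 + 10)*Y) = 32 + 4*(7*Y) = 32 + 28*Y)
x(F(-2)) - 13139 = (32 + 28*(-2)) - 13139 = (32 - 56) - 13139 = -24 - 13139 = -13163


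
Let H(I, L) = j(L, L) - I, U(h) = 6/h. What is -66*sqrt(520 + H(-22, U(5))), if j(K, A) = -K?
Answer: -3432*sqrt(5)/5 ≈ -1534.8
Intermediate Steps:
H(I, L) = -I - L (H(I, L) = -L - I = -I - L)
-66*sqrt(520 + H(-22, U(5))) = -66*sqrt(520 + (-1*(-22) - 6/5)) = -66*sqrt(520 + (22 - 6/5)) = -66*sqrt(520 + 104/5) = -3432*sqrt(5)/5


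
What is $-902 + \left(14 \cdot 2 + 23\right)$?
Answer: $-851$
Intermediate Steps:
$-902 + \left(14 \cdot 2 + 23\right) = -902 + \left(28 + 23\right) = -902 + 51 = -851$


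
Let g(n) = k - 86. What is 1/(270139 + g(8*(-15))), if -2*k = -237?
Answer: 2/540343 ≈ 3.7014e-6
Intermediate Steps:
k = 237/2 (k = -½*(-237) = 237/2 ≈ 118.50)
g(n) = 65/2 (g(n) = 237/2 - 86 = 65/2)
1/(270139 + g(8*(-15))) = 1/(270139 + 65/2) = 1/(540343/2) = 2/540343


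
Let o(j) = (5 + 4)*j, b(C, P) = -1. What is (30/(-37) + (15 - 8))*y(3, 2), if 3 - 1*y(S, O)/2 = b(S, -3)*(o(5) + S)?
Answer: 23358/37 ≈ 631.30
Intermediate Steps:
o(j) = 9*j
y(S, O) = 96 + 2*S (y(S, O) = 6 - (-2)*(9*5 + S) = 6 - (-2)*(45 + S) = 6 - 2*(-45 - S) = 6 + (90 + 2*S) = 96 + 2*S)
(30/(-37) + (15 - 8))*y(3, 2) = (30/(-37) + (15 - 8))*(96 + 2*3) = (30*(-1/37) + 7)*(96 + 6) = (-30/37 + 7)*102 = (229/37)*102 = 23358/37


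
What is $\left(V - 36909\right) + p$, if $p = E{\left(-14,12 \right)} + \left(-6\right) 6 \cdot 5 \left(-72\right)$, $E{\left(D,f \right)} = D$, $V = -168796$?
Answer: $-192759$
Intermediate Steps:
$p = 12946$ ($p = -14 + \left(-6\right) 6 \cdot 5 \left(-72\right) = -14 + \left(-36\right) 5 \left(-72\right) = -14 - -12960 = -14 + 12960 = 12946$)
$\left(V - 36909\right) + p = \left(-168796 - 36909\right) + 12946 = -205705 + 12946 = -192759$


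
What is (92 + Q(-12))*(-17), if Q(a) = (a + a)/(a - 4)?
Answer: -3179/2 ≈ -1589.5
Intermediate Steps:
Q(a) = 2*a/(-4 + a) (Q(a) = (2*a)/(-4 + a) = 2*a/(-4 + a))
(92 + Q(-12))*(-17) = (92 + 2*(-12)/(-4 - 12))*(-17) = (92 + 2*(-12)/(-16))*(-17) = (92 + 2*(-12)*(-1/16))*(-17) = (92 + 3/2)*(-17) = (187/2)*(-17) = -3179/2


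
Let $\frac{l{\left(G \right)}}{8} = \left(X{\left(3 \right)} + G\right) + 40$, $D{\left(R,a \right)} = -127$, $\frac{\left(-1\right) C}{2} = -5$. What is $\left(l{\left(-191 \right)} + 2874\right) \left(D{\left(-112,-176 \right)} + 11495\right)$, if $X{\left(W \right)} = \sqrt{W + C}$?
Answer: $18939088 + 90944 \sqrt{13} \approx 1.9267 \cdot 10^{7}$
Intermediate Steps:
$C = 10$ ($C = \left(-2\right) \left(-5\right) = 10$)
$X{\left(W \right)} = \sqrt{10 + W}$ ($X{\left(W \right)} = \sqrt{W + 10} = \sqrt{10 + W}$)
$l{\left(G \right)} = 320 + 8 G + 8 \sqrt{13}$ ($l{\left(G \right)} = 8 \left(\left(\sqrt{10 + 3} + G\right) + 40\right) = 8 \left(\left(\sqrt{13} + G\right) + 40\right) = 8 \left(\left(G + \sqrt{13}\right) + 40\right) = 8 \left(40 + G + \sqrt{13}\right) = 320 + 8 G + 8 \sqrt{13}$)
$\left(l{\left(-191 \right)} + 2874\right) \left(D{\left(-112,-176 \right)} + 11495\right) = \left(\left(320 + 8 \left(-191\right) + 8 \sqrt{13}\right) + 2874\right) \left(-127 + 11495\right) = \left(\left(320 - 1528 + 8 \sqrt{13}\right) + 2874\right) 11368 = \left(\left(-1208 + 8 \sqrt{13}\right) + 2874\right) 11368 = \left(1666 + 8 \sqrt{13}\right) 11368 = 18939088 + 90944 \sqrt{13}$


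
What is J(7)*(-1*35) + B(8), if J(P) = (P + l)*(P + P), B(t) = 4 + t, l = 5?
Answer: -5868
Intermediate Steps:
J(P) = 2*P*(5 + P) (J(P) = (P + 5)*(P + P) = (5 + P)*(2*P) = 2*P*(5 + P))
J(7)*(-1*35) + B(8) = (2*7*(5 + 7))*(-1*35) + (4 + 8) = (2*7*12)*(-35) + 12 = 168*(-35) + 12 = -5880 + 12 = -5868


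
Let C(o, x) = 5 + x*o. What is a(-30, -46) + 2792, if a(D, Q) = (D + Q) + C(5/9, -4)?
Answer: 24469/9 ≈ 2718.8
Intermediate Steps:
C(o, x) = 5 + o*x
a(D, Q) = 25/9 + D + Q (a(D, Q) = (D + Q) + (5 + (5/9)*(-4)) = (D + Q) + (5 - 20/9) = (D + Q) + 25/9 = 25/9 + D + Q)
a(-30, -46) + 2792 = (25/9 - 30 - 46) + 2792 = -659/9 + 2792 = 24469/9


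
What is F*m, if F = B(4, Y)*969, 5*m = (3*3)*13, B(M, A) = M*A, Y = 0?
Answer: 0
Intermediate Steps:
B(M, A) = A*M
m = 117/5 (m = ((3*3)*13)/5 = (9*13)/5 = (1/5)*117 = 117/5 ≈ 23.400)
F = 0 (F = (0*4)*969 = 0*969 = 0)
F*m = 0*(117/5) = 0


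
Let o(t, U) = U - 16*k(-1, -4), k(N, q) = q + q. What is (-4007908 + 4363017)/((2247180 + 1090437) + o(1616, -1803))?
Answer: 355109/3335942 ≈ 0.10645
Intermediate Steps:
k(N, q) = 2*q
o(t, U) = 128 + U (o(t, U) = U - 32*(-4) = U - 16*(-8) = U + 128 = 128 + U)
(-4007908 + 4363017)/((2247180 + 1090437) + o(1616, -1803)) = (-4007908 + 4363017)/((2247180 + 1090437) + (128 - 1803)) = 355109/(3337617 - 1675) = 355109/3335942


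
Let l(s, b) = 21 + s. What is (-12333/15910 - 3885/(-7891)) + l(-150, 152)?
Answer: -16230918843/125545810 ≈ -129.28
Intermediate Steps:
(-12333/15910 - 3885/(-7891)) + l(-150, 152) = (-12333/15910 - 3885/(-7891)) + (21 - 150) = (-12333*1/15910 - 3885*(-1/7891)) - 129 = (-12333/15910 + 3885/7891) - 129 = -35509353/125545810 - 129 = -16230918843/125545810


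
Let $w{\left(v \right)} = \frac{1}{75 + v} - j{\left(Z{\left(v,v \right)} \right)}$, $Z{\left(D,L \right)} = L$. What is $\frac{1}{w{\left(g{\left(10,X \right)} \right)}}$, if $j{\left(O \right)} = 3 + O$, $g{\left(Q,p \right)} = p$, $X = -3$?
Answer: $72$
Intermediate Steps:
$w{\left(v \right)} = -3 + \frac{1}{75 + v} - v$ ($w{\left(v \right)} = \frac{1}{75 + v} - \left(3 + v\right) = -3 + \frac{1}{75 + v} - v$)
$\frac{1}{w{\left(g{\left(10,X \right)} \right)}} = \frac{1}{\frac{1}{75 - 3} \left(-224 - \left(-3\right)^{2} - -234\right)} = \frac{1}{\frac{1}{72} \left(-224 - 9 + 234\right)} = \frac{1}{\frac{1}{72} \cdot 1} = \frac{1}{\frac{1}{72}} = 72$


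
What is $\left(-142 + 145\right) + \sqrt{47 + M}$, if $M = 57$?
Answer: $3 + 2 \sqrt{26} \approx 13.198$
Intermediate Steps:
$\left(-142 + 145\right) + \sqrt{47 + M} = \left(-142 + 145\right) + \sqrt{47 + 57} = 3 + \sqrt{104} = 3 + 2 \sqrt{26}$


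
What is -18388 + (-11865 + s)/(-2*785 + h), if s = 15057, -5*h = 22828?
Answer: -94020504/5113 ≈ -18389.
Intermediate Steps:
h = -22828/5 (h = -⅕*22828 = -22828/5 ≈ -4565.6)
-18388 + (-11865 + s)/(-2*785 + h) = -18388 + (-11865 + 15057)/(-2*785 - 22828/5) = -18388 + 3192/(-1570 - 22828/5) = -18388 + 3192/(-30678/5) = -18388 + 3192*(-5/30678) = -18388 - 2660/5113 = -94020504/5113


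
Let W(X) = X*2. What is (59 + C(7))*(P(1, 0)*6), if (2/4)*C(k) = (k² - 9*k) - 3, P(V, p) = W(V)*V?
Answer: 300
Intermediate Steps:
W(X) = 2*X
P(V, p) = 2*V² (P(V, p) = (2*V)*V = 2*V²)
C(k) = -6 - 18*k + 2*k² (C(k) = 2*((k² - 9*k) - 3) = 2*(-3 + k² - 9*k) = -6 - 18*k + 2*k²)
(59 + C(7))*(P(1, 0)*6) = (59 + (-6 - 18*7 + 2*7²))*((2*1²)*6) = (59 + (-6 - 126 + 2*49))*((2*1)*6) = (59 + (-6 - 126 + 98))*(2*6) = (59 - 34)*12 = 25*12 = 300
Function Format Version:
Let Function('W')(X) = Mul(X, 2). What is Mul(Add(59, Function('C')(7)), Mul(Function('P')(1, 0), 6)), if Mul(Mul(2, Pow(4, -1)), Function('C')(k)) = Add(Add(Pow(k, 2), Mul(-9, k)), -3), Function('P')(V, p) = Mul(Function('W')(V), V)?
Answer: 300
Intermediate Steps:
Function('W')(X) = Mul(2, X)
Function('P')(V, p) = Mul(2, Pow(V, 2)) (Function('P')(V, p) = Mul(Mul(2, V), V) = Mul(2, Pow(V, 2)))
Function('C')(k) = Add(-6, Mul(-18, k), Mul(2, Pow(k, 2))) (Function('C')(k) = Mul(2, Add(Add(Pow(k, 2), Mul(-9, k)), -3)) = Mul(2, Add(-3, Pow(k, 2), Mul(-9, k))) = Add(-6, Mul(-18, k), Mul(2, Pow(k, 2))))
Mul(Add(59, Function('C')(7)), Mul(Function('P')(1, 0), 6)) = Mul(Add(59, Add(-6, Mul(-18, 7), Mul(2, Pow(7, 2)))), Mul(Mul(2, Pow(1, 2)), 6)) = Mul(Add(59, Add(-6, -126, Mul(2, 49))), Mul(Mul(2, 1), 6)) = Mul(Add(59, Add(-6, -126, 98)), Mul(2, 6)) = Mul(Add(59, -34), 12) = Mul(25, 12) = 300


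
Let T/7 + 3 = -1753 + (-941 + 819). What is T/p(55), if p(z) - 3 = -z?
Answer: 6573/26 ≈ 252.81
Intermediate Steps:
p(z) = 3 - z
T = -13146 (T = -21 + 7*(-1753 + (-941 + 819)) = -21 + 7*(-1753 - 122) = -21 + 7*(-1875) = -21 - 13125 = -13146)
T/p(55) = -13146/(3 - 1*55) = -13146/(3 - 55) = -13146/(-52) = -13146*(-1/52) = 6573/26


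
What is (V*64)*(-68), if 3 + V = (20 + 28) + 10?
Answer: -239360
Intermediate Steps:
V = 55 (V = -3 + ((20 + 28) + 10) = -3 + (48 + 10) = -3 + 58 = 55)
(V*64)*(-68) = (55*64)*(-68) = 3520*(-68) = -239360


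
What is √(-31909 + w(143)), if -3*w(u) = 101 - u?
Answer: I*√31895 ≈ 178.59*I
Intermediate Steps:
w(u) = -101/3 + u/3 (w(u) = -(101 - u)/3 = -101/3 + u/3)
√(-31909 + w(143)) = √(-31909 + (-101/3 + (⅓)*143)) = √(-31909 + (-101/3 + 143/3)) = √(-31909 + 14) = √(-31895) = I*√31895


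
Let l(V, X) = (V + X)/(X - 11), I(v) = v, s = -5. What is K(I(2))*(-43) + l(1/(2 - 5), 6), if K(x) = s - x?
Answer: 4498/15 ≈ 299.87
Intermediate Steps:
K(x) = -5 - x
l(V, X) = (V + X)/(-11 + X)
K(I(2))*(-43) + l(1/(2 - 5), 6) = (-5 - 1*2)*(-43) + (1/(2 - 5) + 6)/(-11 + 6) = (-5 - 2)*(-43) + (1/(-3) + 6)/(-5) = -7*(-43) - (-⅓ + 6)/5 = 301 - ⅕*17/3 = 301 - 17/15 = 4498/15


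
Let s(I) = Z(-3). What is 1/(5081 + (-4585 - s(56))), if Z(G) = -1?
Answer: 1/497 ≈ 0.0020121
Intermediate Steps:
s(I) = -1
1/(5081 + (-4585 - s(56))) = 1/(5081 + (-4585 - 1*(-1))) = 1/(5081 + (-4585 + 1)) = 1/(5081 - 4584) = 1/497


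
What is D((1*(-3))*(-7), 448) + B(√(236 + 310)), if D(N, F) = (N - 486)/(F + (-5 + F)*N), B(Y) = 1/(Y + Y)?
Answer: -465/9751 + √546/1092 ≈ -0.026289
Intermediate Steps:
B(Y) = 1/(2*Y)
D(N, F) = (-486 + N)/(F + N*(-5 + F))
D((1*(-3))*(-7), 448) + B(√(236 + 310)) = (-486 + (1*(-3))*(-7))/(448 - 5*1*(-3)*(-7) + 448*((1*(-3))*(-7))) + 1/(2*(√(236 + 310))) = (-486 - 3*(-7))/(448 - (-15)*(-7) + 448*(-3*(-7))) + 1/(2*(√546)) = (-486 + 21)/(448 - 5*21 + 448*21) + (√546/546)/2 = -465/(448 - 105 + 9408) + √546/1092 = -465/9751 + √546/1092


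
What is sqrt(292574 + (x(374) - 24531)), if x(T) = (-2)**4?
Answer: sqrt(268059) ≈ 517.74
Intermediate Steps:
x(T) = 16
sqrt(292574 + (x(374) - 24531)) = sqrt(292574 + (16 - 24531)) = sqrt(292574 - 24515) = sqrt(268059)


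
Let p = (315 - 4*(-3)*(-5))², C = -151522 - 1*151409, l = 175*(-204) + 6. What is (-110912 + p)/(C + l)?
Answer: 45887/338625 ≈ 0.13551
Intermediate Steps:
l = -35694 (l = -35700 + 6 = -35694)
C = -302931 (C = -151522 - 151409 = -302931)
p = 65025 (p = (315 + 12*(-5))² = (315 - 60)² = 255² = 65025)
(-110912 + p)/(C + l) = (-110912 + 65025)/(-302931 - 35694) = -45887/(-338625) = -45887*(-1/338625) = 45887/338625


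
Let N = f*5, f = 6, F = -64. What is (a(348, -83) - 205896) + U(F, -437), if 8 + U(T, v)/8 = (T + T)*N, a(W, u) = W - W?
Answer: -236680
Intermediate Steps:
N = 30 (N = 6*5 = 30)
a(W, u) = 0
U(T, v) = -64 + 480*T (U(T, v) = -64 + 8*((T + T)*30) = -64 + 8*((2*T)*30) = -64 + 8*(60*T) = -64 + 480*T)
(a(348, -83) - 205896) + U(F, -437) = (0 - 205896) + (-64 + 480*(-64)) = -205896 + (-64 - 30720) = -205896 - 30784 = -236680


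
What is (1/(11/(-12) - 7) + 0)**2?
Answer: 144/9025 ≈ 0.015956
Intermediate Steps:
(1/(11/(-12) - 7) + 0)**2 = (1/(11*(-1/12) - 7) + 0)**2 = (1/(-11/12 - 7) + 0)**2 = (1/(-95/12) + 0)**2 = (-12/95 + 0)**2 = (-12/95)**2 = 144/9025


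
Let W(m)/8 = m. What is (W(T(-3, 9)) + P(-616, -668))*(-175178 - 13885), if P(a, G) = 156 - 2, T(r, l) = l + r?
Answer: -38190726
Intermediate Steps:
P(a, G) = 154
W(m) = 8*m
(W(T(-3, 9)) + P(-616, -668))*(-175178 - 13885) = (8*(9 - 3) + 154)*(-175178 - 13885) = (8*6 + 154)*(-189063) = (48 + 154)*(-189063) = 202*(-189063) = -38190726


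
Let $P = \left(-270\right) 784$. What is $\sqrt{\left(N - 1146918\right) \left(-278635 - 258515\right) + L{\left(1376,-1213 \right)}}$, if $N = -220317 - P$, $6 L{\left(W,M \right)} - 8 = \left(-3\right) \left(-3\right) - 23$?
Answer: $\sqrt{620706368249} \approx 7.8785 \cdot 10^{5}$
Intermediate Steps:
$P = -211680$
$L{\left(W,M \right)} = -1$ ($L{\left(W,M \right)} = \frac{4}{3} + \frac{\left(-3\right) \left(-3\right) - 23}{6} = \frac{4}{3} + \frac{9 - 23}{6} = \frac{4}{3} + \frac{1}{6} \left(-14\right) = \frac{4}{3} - \frac{7}{3} = -1$)
$N = -8637$ ($N = -220317 - -211680 = -220317 + 211680 = -8637$)
$\sqrt{\left(N - 1146918\right) \left(-278635 - 258515\right) + L{\left(1376,-1213 \right)}} = \sqrt{\left(-8637 - 1146918\right) \left(-278635 - 258515\right) - 1} = \sqrt{\left(-1155555\right) \left(-537150\right) - 1} = \sqrt{620706368250 - 1} = \sqrt{620706368249}$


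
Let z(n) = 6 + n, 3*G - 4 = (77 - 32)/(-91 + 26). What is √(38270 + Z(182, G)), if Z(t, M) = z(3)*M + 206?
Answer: √6504121/13 ≈ 196.18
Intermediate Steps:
G = 43/39 (G = 4/3 + ((77 - 32)/(-91 + 26))/3 = 4/3 + (45/(-65))/3 = 4/3 + (45*(-1/65))/3 = 4/3 + (⅓)*(-9/13) = 4/3 - 3/13 = 43/39 ≈ 1.1026)
Z(t, M) = 206 + 9*M (Z(t, M) = (6 + 3)*M + 206 = 9*M + 206 = 206 + 9*M)
√(38270 + Z(182, G)) = √(38270 + (206 + 9*(43/39))) = √(38270 + (206 + 129/13)) = √(38270 + 2807/13) = √(500317/13) = √6504121/13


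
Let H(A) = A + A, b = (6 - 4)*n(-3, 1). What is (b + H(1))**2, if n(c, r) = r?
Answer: 16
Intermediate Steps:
b = 2 (b = (6 - 4)*1 = 2*1 = 2)
H(A) = 2*A
(b + H(1))**2 = (2 + 2*1)**2 = (2 + 2)**2 = 4**2 = 16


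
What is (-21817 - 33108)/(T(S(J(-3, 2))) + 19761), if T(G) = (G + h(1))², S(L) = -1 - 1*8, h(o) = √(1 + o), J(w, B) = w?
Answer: -272482925/98445922 - 494325*√2/196891844 ≈ -2.7714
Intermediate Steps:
S(L) = -9 (S(L) = -1 - 8 = -9)
T(G) = (G + √2)² (T(G) = (G + √(1 + 1))² = (G + √2)²)
(-21817 - 33108)/(T(S(J(-3, 2))) + 19761) = (-21817 - 33108)/((-9 + √2)² + 19761) = -54925/(19761 + (-9 + √2)²)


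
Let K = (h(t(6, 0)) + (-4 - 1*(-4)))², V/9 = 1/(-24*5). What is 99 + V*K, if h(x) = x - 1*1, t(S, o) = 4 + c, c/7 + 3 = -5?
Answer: -4467/40 ≈ -111.68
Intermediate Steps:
c = -56 (c = -21 + 7*(-5) = -21 - 35 = -56)
t(S, o) = -52 (t(S, o) = 4 - 56 = -52)
V = -3/40 (V = 9/((-24*5)) = 9/(-120) = 9*(-1/120) = -3/40 ≈ -0.075000)
h(x) = -1 + x (h(x) = x - 1 = -1 + x)
K = 2809 (K = ((-1 - 52) + (-4 - 1*(-4)))² = (-53 + (-4 + 4))² = (-53 + 0)² = (-53)² = 2809)
99 + V*K = 99 - 3/40*2809 = 99 - 8427/40 = -4467/40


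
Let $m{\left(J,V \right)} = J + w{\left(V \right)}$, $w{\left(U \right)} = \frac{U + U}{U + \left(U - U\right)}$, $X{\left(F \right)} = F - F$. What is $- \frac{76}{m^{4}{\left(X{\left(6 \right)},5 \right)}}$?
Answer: $- \frac{19}{4} \approx -4.75$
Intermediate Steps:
$X{\left(F \right)} = 0$
$w{\left(U \right)} = 2$ ($w{\left(U \right)} = \frac{2 U}{U + 0} = \frac{2 U}{U} = 2$)
$m{\left(J,V \right)} = 2 + J$ ($m{\left(J,V \right)} = J + 2 = 2 + J$)
$- \frac{76}{m^{4}{\left(X{\left(6 \right)},5 \right)}} = - \frac{76}{\left(2 + 0\right)^{4}} = - \frac{76}{2^{4}} = - \frac{76}{16} = \left(-76\right) \frac{1}{16} = - \frac{19}{4}$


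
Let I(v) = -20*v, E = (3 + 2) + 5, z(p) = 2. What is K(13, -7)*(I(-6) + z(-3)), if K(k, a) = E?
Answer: 1220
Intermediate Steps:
E = 10 (E = 5 + 5 = 10)
K(k, a) = 10
I(v) = -20*v
K(13, -7)*(I(-6) + z(-3)) = 10*(-20*(-6) + 2) = 10*(120 + 2) = 10*122 = 1220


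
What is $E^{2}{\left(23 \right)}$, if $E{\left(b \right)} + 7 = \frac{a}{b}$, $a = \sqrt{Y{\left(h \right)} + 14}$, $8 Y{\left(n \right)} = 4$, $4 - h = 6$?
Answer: $\frac{\left(322 - \sqrt{58}\right)^{2}}{2116} \approx 46.71$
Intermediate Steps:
$h = -2$ ($h = 4 - 6 = -2$)
$Y{\left(n \right)} = \frac{1}{2}$ ($Y{\left(n \right)} = \frac{1}{8} \cdot 4 = \frac{1}{2}$)
$a = \frac{\sqrt{58}}{2}$ ($a = \sqrt{\frac{1}{2} + 14} = \sqrt{\frac{29}{2}} = \frac{\sqrt{58}}{2} \approx 3.8079$)
$E{\left(b \right)} = -7 + \frac{\sqrt{58}}{2 b}$ ($E{\left(b \right)} = -7 + \frac{\frac{1}{2} \sqrt{58}}{b} = -7 + \frac{\sqrt{58}}{2 b}$)
$E^{2}{\left(23 \right)} = \left(-7 + \frac{\sqrt{58}}{2 \cdot 23}\right)^{2} = \left(-7 + \frac{1}{2} \sqrt{58} \cdot \frac{1}{23}\right)^{2} = \left(-7 + \frac{\sqrt{58}}{46}\right)^{2}$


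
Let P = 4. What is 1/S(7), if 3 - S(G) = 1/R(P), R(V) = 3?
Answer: 3/8 ≈ 0.37500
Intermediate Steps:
S(G) = 8/3 (S(G) = 3 - 1/3 = 8/3)
1/S(7) = 1/(8/3) = 3/8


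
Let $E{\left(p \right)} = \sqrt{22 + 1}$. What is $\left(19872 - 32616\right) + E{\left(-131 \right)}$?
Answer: $-12744 + \sqrt{23} \approx -12739.0$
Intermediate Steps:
$E{\left(p \right)} = \sqrt{23}$
$\left(19872 - 32616\right) + E{\left(-131 \right)} = \left(19872 - 32616\right) + \sqrt{23} = -12744 + \sqrt{23}$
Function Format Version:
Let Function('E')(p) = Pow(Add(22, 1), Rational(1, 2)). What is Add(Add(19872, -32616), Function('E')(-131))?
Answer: Add(-12744, Pow(23, Rational(1, 2))) ≈ -12739.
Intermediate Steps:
Function('E')(p) = Pow(23, Rational(1, 2))
Add(Add(19872, -32616), Function('E')(-131)) = Add(Add(19872, -32616), Pow(23, Rational(1, 2))) = Add(-12744, Pow(23, Rational(1, 2)))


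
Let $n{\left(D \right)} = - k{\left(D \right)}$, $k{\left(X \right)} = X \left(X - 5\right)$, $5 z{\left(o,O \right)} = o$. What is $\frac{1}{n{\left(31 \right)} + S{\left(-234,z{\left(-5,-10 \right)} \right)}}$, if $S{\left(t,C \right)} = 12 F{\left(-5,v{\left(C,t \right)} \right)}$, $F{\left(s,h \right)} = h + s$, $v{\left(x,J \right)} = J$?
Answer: $- \frac{1}{3674} \approx -0.00027218$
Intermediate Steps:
$z{\left(o,O \right)} = \frac{o}{5}$
$k{\left(X \right)} = X \left(-5 + X\right)$
$S{\left(t,C \right)} = -60 + 12 t$ ($S{\left(t,C \right)} = 12 \left(t - 5\right) = 12 \left(-5 + t\right) = -60 + 12 t$)
$n{\left(D \right)} = - D \left(-5 + D\right)$
$\frac{1}{n{\left(31 \right)} + S{\left(-234,z{\left(-5,-10 \right)} \right)}} = \frac{1}{31 \left(5 - 31\right) + \left(-60 + 12 \left(-234\right)\right)} = \frac{1}{31 \left(5 - 31\right) - 2868} = \frac{1}{31 \left(-26\right) - 2868} = \frac{1}{-806 - 2868} = \frac{1}{-3674} = - \frac{1}{3674}$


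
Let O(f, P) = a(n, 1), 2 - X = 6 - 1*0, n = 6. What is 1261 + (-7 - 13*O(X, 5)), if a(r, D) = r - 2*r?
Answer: 1332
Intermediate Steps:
X = -4 (X = 2 - (6 - 1*0) = 2 - (6 + 0) = 2 - 1*6 = 2 - 6 = -4)
a(r, D) = -r
O(f, P) = -6 (O(f, P) = -1*6 = -6)
1261 + (-7 - 13*O(X, 5)) = 1261 + (-7 - 13*(-6)) = 1261 + (-7 + 78) = 1261 + 71 = 1332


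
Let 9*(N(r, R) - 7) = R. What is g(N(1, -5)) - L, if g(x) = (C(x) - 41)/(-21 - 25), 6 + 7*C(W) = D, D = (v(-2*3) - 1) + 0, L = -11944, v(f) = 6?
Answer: 1923128/161 ≈ 11945.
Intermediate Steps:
N(r, R) = 7 + R/9
D = 5 (D = (6 - 1) + 0 = 5 + 0 = 5)
C(W) = -1/7 (C(W) = -6/7 + (1/7)*5 = -6/7 + 5/7 = -1/7)
g(x) = 144/161 (g(x) = (-1/7 - 41)/(-21 - 25) = -288/7/(-46) = -288/7*(-1/46) = 144/161)
g(N(1, -5)) - L = 144/161 - 1*(-11944) = 144/161 + 11944 = 1923128/161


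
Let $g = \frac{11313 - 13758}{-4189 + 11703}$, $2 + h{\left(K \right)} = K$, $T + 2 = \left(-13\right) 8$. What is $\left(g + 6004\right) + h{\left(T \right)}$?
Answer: $\frac{44300099}{7514} \approx 5895.7$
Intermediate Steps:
$T = -106$ ($T = -2 - 104 = -106$)
$h{\left(K \right)} = -2 + K$
$g = - \frac{2445}{7514} \approx -0.32539$
$\left(g + 6004\right) + h{\left(T \right)} = \left(- \frac{2445}{7514} + 6004\right) - 108 = \frac{45111611}{7514} - 108 = \frac{44300099}{7514}$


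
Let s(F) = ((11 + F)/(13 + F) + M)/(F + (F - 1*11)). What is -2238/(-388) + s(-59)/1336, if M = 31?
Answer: 2217737275/384499464 ≈ 5.7679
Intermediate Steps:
s(F) = (31 + (11 + F)/(13 + F))/(-11 + 2*F) (s(F) = ((11 + F)/(13 + F) + 31)/(F + (F - 1*11)) = ((11 + F)/(13 + F) + 31)/(F + (F - 11)) = (31 + (11 + F)/(13 + F))/(F + (-11 + F)) = (31 + (11 + F)/(13 + F))/(-11 + 2*F))
-2238/(-388) + s(-59)/1336 = -2238/(-388) + (2*(207 + 16*(-59))/(-143 + 2*(-59)**2 + 15*(-59)))/1336 = -2238*(-1/388) + (2*(207 - 944)/(-143 + 2*3481 - 885))*(1/1336) = 1119/194 + (2*(-737)/(-143 + 6962 - 885))*(1/1336) = 1119/194 + (2*(-737)/5934)*(1/1336) = 1119/194 + (2*(1/5934)*(-737))*(1/1336) = 1119/194 - 737/2967*1/1336 = 1119/194 - 737/3963912 = 2217737275/384499464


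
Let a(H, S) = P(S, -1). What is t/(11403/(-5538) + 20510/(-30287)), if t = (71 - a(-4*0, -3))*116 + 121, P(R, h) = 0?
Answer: -467238215314/152982347 ≈ -3054.2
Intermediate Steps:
a(H, S) = 0
t = 8357 (t = (71 - 1*0)*116 + 121 = (71 + 0)*116 + 121 = 71*116 + 121 = 8236 + 121 = 8357)
t/(11403/(-5538) + 20510/(-30287)) = 8357/(11403/(-5538) + 20510/(-30287)) = 8357/(11403*(-1/5538) + 20510*(-1/30287)) = 8357/(-3801/1846 - 20510/30287) = 8357/(-152982347/55909802) = 8357*(-55909802/152982347) = -467238215314/152982347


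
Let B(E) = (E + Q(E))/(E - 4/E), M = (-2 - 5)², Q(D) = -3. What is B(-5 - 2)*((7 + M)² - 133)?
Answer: 14014/3 ≈ 4671.3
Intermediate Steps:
M = 49 (M = (-7)² = 49)
B(E) = (-3 + E)/(E - 4/E) (B(E) = (E - 3)/(E - 4/E) = (-3 + E)/(E - 4/E))
B(-5 - 2)*((7 + M)² - 133) = ((-5 - 2)*(-3 + (-5 - 2))/(-4 + (-5 - 2)²))*((7 + 49)² - 133) = (-7*(-3 - 7)/(-4 + (-7)²))*(56² - 133) = (-7*(-10)/(-4 + 49))*(3136 - 133) = -7*(-10)/45*3003 = -7*1/45*(-10)*3003 = (14/9)*3003 = 14014/3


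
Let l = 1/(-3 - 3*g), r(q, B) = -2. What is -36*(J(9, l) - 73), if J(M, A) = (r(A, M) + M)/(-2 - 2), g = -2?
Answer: 2691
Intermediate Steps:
l = ⅓ (l = 1/(-3 - 3*(-2)) = 1/(-3 + 6) = 1/3 = ⅓ ≈ 0.33333)
J(M, A) = ½ - M/4 (J(M, A) = (-2 + M)/(-2 - 2) = (-2 + M)/(-4) = (-2 + M)*(-¼) = ½ - M/4)
-36*(J(9, l) - 73) = -36*((½ - ¼*9) - 73) = -36*((½ - 9/4) - 73) = -36*(-7/4 - 73) = -36*(-299/4) = 2691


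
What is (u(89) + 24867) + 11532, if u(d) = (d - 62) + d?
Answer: 36515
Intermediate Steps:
u(d) = -62 + 2*d (u(d) = (-62 + d) + d = -62 + 2*d)
(u(89) + 24867) + 11532 = ((-62 + 2*89) + 24867) + 11532 = ((-62 + 178) + 24867) + 11532 = (116 + 24867) + 11532 = 24983 + 11532 = 36515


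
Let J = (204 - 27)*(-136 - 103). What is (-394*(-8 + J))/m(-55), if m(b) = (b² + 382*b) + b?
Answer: -8335267/9020 ≈ -924.09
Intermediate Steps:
J = -42303 (J = 177*(-239) = -42303)
m(b) = b² + 383*b
(-394*(-8 + J))/m(-55) = (-394*(-8 - 42303))/((-55*(383 - 55))) = (-394*(-42311))/((-55*328)) = 16670534/(-18040) = 16670534*(-1/18040) = -8335267/9020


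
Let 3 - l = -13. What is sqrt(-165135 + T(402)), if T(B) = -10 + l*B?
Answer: I*sqrt(158713) ≈ 398.39*I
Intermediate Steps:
l = 16 (l = 3 - 1*(-13) = 3 + 13 = 16)
T(B) = -10 + 16*B
sqrt(-165135 + T(402)) = sqrt(-165135 + (-10 + 16*402)) = sqrt(-165135 + (-10 + 6432)) = sqrt(-165135 + 6422) = sqrt(-158713) = I*sqrt(158713)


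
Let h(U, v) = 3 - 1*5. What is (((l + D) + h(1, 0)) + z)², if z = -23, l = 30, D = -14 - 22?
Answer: 961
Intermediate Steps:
D = -36
h(U, v) = -2 (h(U, v) = 3 - 5 = -2)
(((l + D) + h(1, 0)) + z)² = (((30 - 36) - 2) - 23)² = ((-6 - 2) - 23)² = (-8 - 23)² = (-31)² = 961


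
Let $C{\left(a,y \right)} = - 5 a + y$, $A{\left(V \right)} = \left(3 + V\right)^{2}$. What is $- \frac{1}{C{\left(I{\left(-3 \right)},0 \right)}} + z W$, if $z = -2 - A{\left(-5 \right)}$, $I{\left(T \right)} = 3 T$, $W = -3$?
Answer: $\frac{809}{45} \approx 17.978$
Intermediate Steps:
$C{\left(a,y \right)} = y - 5 a$
$z = -6$ ($z = -2 - \left(3 - 5\right)^{2} = -2 - \left(-2\right)^{2} = -2 - 4 = -6$)
$- \frac{1}{C{\left(I{\left(-3 \right)},0 \right)}} + z W = - \frac{1}{0 - 5 \cdot 3 \left(-3\right)} - -18 = - \frac{1}{0 - -45} + 18 = - \frac{1}{0 + 45} + 18 = - \frac{1}{45} + 18 = \frac{809}{45}$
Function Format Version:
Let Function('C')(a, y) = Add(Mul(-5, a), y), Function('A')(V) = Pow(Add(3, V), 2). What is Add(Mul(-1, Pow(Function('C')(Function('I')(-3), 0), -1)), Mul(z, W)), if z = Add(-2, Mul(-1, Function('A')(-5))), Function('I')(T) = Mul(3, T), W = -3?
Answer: Rational(809, 45) ≈ 17.978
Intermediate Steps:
Function('C')(a, y) = Add(y, Mul(-5, a))
z = -6 (z = Add(-2, Mul(-1, Pow(Add(3, -5), 2))) = Add(-2, Mul(-1, Pow(-2, 2))) = Add(-2, Mul(-1, 4)) = Add(-2, -4) = -6)
Add(Mul(-1, Pow(Function('C')(Function('I')(-3), 0), -1)), Mul(z, W)) = Add(Mul(-1, Pow(Add(0, Mul(-5, Mul(3, -3))), -1)), Mul(-6, -3)) = Add(Mul(-1, Pow(Add(0, Mul(-5, -9)), -1)), 18) = Add(Mul(-1, Pow(Add(0, 45), -1)), 18) = Add(Mul(-1, Pow(45, -1)), 18) = Add(Mul(-1, Rational(1, 45)), 18) = Add(Rational(-1, 45), 18) = Rational(809, 45)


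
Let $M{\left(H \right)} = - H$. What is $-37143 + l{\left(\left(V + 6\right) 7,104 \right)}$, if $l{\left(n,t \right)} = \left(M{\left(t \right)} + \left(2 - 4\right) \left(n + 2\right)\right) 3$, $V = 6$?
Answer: $-37971$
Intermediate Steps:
$l{\left(n,t \right)} = -12 - 6 n - 3 t$ ($l{\left(n,t \right)} = \left(- t + \left(2 - 4\right) \left(n + 2\right)\right) 3 = \left(- t - 2 \left(2 + n\right)\right) 3 = \left(- t - \left(4 + 2 n\right)\right) 3 = \left(-4 - t - 2 n\right) 3 = -12 - 6 n - 3 t$)
$-37143 + l{\left(\left(V + 6\right) 7,104 \right)} = -37143 - \left(324 + 6 \left(6 + 6\right) 7\right) = -37143 - \left(324 + 6 \cdot 12 \cdot 7\right) = -37143 - 828 = -37971$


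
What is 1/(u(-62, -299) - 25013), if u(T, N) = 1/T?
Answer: -62/1550807 ≈ -3.9979e-5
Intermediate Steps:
1/(u(-62, -299) - 25013) = 1/(1/(-62) - 25013) = 1/(-1/62 - 25013) = 1/(-1550807/62) = -62/1550807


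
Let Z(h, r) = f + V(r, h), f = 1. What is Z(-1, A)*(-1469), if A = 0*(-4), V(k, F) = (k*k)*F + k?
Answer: -1469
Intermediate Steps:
V(k, F) = k + F*k² (V(k, F) = k²*F + k = F*k² + k = k + F*k²)
A = 0
Z(h, r) = 1 + r*(1 + h*r)
Z(-1, A)*(-1469) = (1 + 0*(1 - 1*0))*(-1469) = (1 + 0*(1 + 0))*(-1469) = (1 + 0*1)*(-1469) = (1 + 0)*(-1469) = 1*(-1469) = -1469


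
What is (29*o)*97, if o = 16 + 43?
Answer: 165967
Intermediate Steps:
o = 59
(29*o)*97 = (29*59)*97 = 1711*97 = 165967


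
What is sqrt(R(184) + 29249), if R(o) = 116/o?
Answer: sqrt(61892218)/46 ≈ 171.03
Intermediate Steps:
sqrt(R(184) + 29249) = sqrt(116/184 + 29249) = sqrt(116*(1/184) + 29249) = sqrt(29/46 + 29249) = sqrt(1345483/46) = sqrt(61892218)/46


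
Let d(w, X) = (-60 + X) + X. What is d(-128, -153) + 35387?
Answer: 35021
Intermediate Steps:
d(w, X) = -60 + 2*X
d(-128, -153) + 35387 = (-60 + 2*(-153)) + 35387 = (-60 - 306) + 35387 = -366 + 35387 = 35021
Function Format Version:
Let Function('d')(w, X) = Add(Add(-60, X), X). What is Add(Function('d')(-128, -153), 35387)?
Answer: 35021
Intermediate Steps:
Function('d')(w, X) = Add(-60, Mul(2, X))
Add(Function('d')(-128, -153), 35387) = Add(Add(-60, Mul(2, -153)), 35387) = Add(Add(-60, -306), 35387) = Add(-366, 35387) = 35021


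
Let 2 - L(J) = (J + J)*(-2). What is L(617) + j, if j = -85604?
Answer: -83134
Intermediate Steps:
L(J) = 2 + 4*J (L(J) = 2 - (J + J)*(-2) = 2 - 2*J*(-2) = 2 - (-4)*J = 2 + 4*J)
L(617) + j = (2 + 4*617) - 85604 = (2 + 2468) - 85604 = 2470 - 85604 = -83134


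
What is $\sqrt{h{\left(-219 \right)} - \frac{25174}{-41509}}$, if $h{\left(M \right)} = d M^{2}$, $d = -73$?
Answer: $\frac{i \sqrt{6032475354186827}}{41509} \approx 1871.1 i$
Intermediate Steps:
$h{\left(M \right)} = - 73 M^{2}$
$\sqrt{h{\left(-219 \right)} - \frac{25174}{-41509}} = \sqrt{- 73 \left(-219\right)^{2} - \frac{25174}{-41509}} = \sqrt{\left(-73\right) 47961 - - \frac{25174}{41509}} = \sqrt{-3501153 + \frac{25174}{41509}} = \sqrt{- \frac{145329334703}{41509}} = \frac{i \sqrt{6032475354186827}}{41509}$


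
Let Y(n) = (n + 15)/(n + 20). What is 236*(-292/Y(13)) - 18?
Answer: -568650/7 ≈ -81236.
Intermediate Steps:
Y(n) = (15 + n)/(20 + n)
236*(-292/Y(13)) - 18 = 236*(-292*(20 + 13)/(15 + 13)) - 18 = 236*(-292/(28/33)) - 18 = 236*(-292/((1/33)*28)) - 18 = 236*(-292/28/33) - 18 = 236*(-292*33/28) - 18 = 236*(-2409/7) - 18 = -568524/7 - 18 = -568650/7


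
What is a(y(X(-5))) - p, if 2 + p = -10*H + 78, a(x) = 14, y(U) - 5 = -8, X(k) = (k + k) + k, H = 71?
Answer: 648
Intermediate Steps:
X(k) = 3*k (X(k) = 2*k + k = 3*k)
y(U) = -3 (y(U) = 5 - 8 = -3)
p = -634 (p = -2 + (-10*71 + 78) = -2 + (-710 + 78) = -2 - 632 = -634)
a(y(X(-5))) - p = 14 - 1*(-634) = 14 + 634 = 648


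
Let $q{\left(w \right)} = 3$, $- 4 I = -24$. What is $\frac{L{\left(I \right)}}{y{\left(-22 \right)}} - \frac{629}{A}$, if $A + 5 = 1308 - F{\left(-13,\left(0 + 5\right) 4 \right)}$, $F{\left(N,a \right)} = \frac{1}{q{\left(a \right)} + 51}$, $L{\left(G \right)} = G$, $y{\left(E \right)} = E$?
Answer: $- \frac{584709}{773971} \approx -0.75547$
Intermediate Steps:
$I = 6$ ($I = \left(- \frac{1}{4}\right) \left(-24\right) = 6$)
$F{\left(N,a \right)} = \frac{1}{54}$ ($F{\left(N,a \right)} = \frac{1}{3 + 51} = \frac{1}{54}$)
$A = \frac{70361}{54}$ ($A = -5 + \left(1308 - \frac{1}{54}\right) = -5 + \frac{70631}{54} = \frac{70361}{54} \approx 1303.0$)
$\frac{L{\left(I \right)}}{y{\left(-22 \right)}} - \frac{629}{A} = \frac{6}{-22} - \frac{629}{\frac{70361}{54}} = 6 \left(- \frac{1}{22}\right) - \frac{33966}{70361} = - \frac{3}{11} - \frac{33966}{70361} = - \frac{584709}{773971}$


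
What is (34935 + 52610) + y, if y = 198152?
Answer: 285697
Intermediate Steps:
(34935 + 52610) + y = (34935 + 52610) + 198152 = 87545 + 198152 = 285697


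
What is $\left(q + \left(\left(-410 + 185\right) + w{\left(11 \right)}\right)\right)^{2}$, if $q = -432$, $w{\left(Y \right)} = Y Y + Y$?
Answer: $275625$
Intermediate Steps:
$w{\left(Y \right)} = Y + Y^{2}$ ($w{\left(Y \right)} = Y^{2} + Y = Y + Y^{2}$)
$\left(q + \left(\left(-410 + 185\right) + w{\left(11 \right)}\right)\right)^{2} = \left(-432 + \left(\left(-410 + 185\right) + 11 \left(1 + 11\right)\right)\right)^{2} = \left(-432 + \left(-225 + 11 \cdot 12\right)\right)^{2} = \left(-432 + \left(-225 + 132\right)\right)^{2} = \left(-432 - 93\right)^{2} = \left(-525\right)^{2} = 275625$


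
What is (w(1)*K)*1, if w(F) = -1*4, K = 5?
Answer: -20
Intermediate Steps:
w(F) = -4
(w(1)*K)*1 = -4*5*1 = -20*1 = -20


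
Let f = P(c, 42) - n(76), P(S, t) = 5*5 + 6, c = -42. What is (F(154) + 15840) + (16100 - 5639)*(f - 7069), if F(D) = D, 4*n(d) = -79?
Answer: -293607677/4 ≈ -7.3402e+7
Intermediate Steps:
n(d) = -79/4 (n(d) = (¼)*(-79) = -79/4)
P(S, t) = 31 (P(S, t) = 25 + 6 = 31)
f = 203/4 (f = 31 - 1*(-79/4) = 31 + 79/4 = 203/4 ≈ 50.750)
(F(154) + 15840) + (16100 - 5639)*(f - 7069) = (154 + 15840) + (16100 - 5639)*(203/4 - 7069) = 15994 + 10461*(-28073/4) = 15994 - 293671653/4 = -293607677/4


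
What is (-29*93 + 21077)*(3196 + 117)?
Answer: 60892940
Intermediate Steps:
(-29*93 + 21077)*(3196 + 117) = (-2697 + 21077)*3313 = 18380*3313 = 60892940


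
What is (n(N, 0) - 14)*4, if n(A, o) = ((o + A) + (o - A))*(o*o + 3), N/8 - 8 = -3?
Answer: -56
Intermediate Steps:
N = 40 (N = 64 + 8*(-3) = 64 - 24 = 40)
n(A, o) = 2*o*(3 + o²) (n(A, o) = ((A + o) + (o - A))*(o² + 3) = (2*o)*(3 + o²) = 2*o*(3 + o²))
(n(N, 0) - 14)*4 = (2*0*(3 + 0²) - 14)*4 = (2*0*(3 + 0) - 14)*4 = (2*0*3 - 14)*4 = (0 - 14)*4 = -14*4 = -56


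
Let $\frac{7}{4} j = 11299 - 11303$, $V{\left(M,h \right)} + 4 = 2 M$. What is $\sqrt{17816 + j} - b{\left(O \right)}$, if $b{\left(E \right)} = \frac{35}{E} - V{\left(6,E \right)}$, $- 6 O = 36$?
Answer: $\frac{83}{6} + \frac{2 \sqrt{218218}}{7} \approx 147.3$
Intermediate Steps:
$V{\left(M,h \right)} = -4 + 2 M$
$O = -6$ ($O = \left(- \frac{1}{6}\right) 36 = -6$)
$j = - \frac{16}{7}$ ($j = \frac{4 \left(11299 - 11303\right)}{7} = \frac{4}{7} \left(-4\right) = - \frac{16}{7} \approx -2.2857$)
$b{\left(E \right)} = -8 + \frac{35}{E}$ ($b{\left(E \right)} = \frac{35}{E} - \left(-4 + 2 \cdot 6\right) = \frac{35}{E} - \left(-4 + 12\right) = \frac{35}{E} - 8 = -8 + \frac{35}{E}$)
$\sqrt{17816 + j} - b{\left(O \right)} = \sqrt{17816 - \frac{16}{7}} - \left(-8 + \frac{35}{-6}\right) = \sqrt{\frac{124696}{7}} - \left(-8 + 35 \left(- \frac{1}{6}\right)\right) = \frac{2 \sqrt{218218}}{7} - \left(-8 - \frac{35}{6}\right) = \frac{2 \sqrt{218218}}{7} - - \frac{83}{6} = \frac{2 \sqrt{218218}}{7} + \frac{83}{6} = \frac{83}{6} + \frac{2 \sqrt{218218}}{7}$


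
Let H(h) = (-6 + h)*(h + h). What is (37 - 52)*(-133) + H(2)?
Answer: 1979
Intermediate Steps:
H(h) = 2*h*(-6 + h) (H(h) = (-6 + h)*(2*h) = 2*h*(-6 + h))
(37 - 52)*(-133) + H(2) = (37 - 52)*(-133) + 2*2*(-6 + 2) = -15*(-133) + 2*2*(-4) = 1995 - 16 = 1979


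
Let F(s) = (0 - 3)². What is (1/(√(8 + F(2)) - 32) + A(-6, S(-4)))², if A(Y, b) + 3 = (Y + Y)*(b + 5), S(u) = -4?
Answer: 229128786/1014049 + 30274*√17/1014049 ≈ 226.08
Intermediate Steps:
A(Y, b) = -3 + 2*Y*(5 + b) (A(Y, b) = -3 + (Y + Y)*(b + 5) = -3 + (2*Y)*(5 + b) = -3 + 2*Y*(5 + b))
F(s) = 9 (F(s) = (-3)² = 9)
(1/(√(8 + F(2)) - 32) + A(-6, S(-4)))² = (1/(√(8 + 9) - 32) + (-3 + 10*(-6) + 2*(-6)*(-4)))² = (1/(√17 - 32) + (-3 - 60 + 48))² = (1/(-32 + √17) - 15)² = (-15 + 1/(-32 + √17))²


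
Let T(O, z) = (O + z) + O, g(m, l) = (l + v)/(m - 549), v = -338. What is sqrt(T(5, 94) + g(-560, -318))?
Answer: 18*sqrt(397022)/1109 ≈ 10.227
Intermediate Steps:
g(m, l) = (-338 + l)/(-549 + m) (g(m, l) = (l - 338)/(m - 549) = (-338 + l)/(-549 + m))
T(O, z) = z + 2*O
sqrt(T(5, 94) + g(-560, -318)) = sqrt((94 + 2*5) + (-338 - 318)/(-549 - 560)) = sqrt((94 + 10) - 656/(-1109)) = sqrt(104 - 1/1109*(-656)) = sqrt(104 + 656/1109) = sqrt(115992/1109) = 18*sqrt(397022)/1109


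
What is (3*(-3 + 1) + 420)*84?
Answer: 34776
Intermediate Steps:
(3*(-3 + 1) + 420)*84 = (3*(-2) + 420)*84 = (-6 + 420)*84 = 414*84 = 34776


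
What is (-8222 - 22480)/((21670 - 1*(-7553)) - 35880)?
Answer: 1462/317 ≈ 4.6120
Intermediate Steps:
(-8222 - 22480)/((21670 - 1*(-7553)) - 35880) = -30702/((21670 + 7553) - 35880) = -30702/(29223 - 35880) = -30702/(-6657) = -30702*(-1/6657) = 1462/317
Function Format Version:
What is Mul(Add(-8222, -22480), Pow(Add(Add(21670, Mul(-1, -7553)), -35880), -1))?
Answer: Rational(1462, 317) ≈ 4.6120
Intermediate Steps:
Mul(Add(-8222, -22480), Pow(Add(Add(21670, Mul(-1, -7553)), -35880), -1)) = Mul(-30702, Pow(Add(Add(21670, 7553), -35880), -1)) = Mul(-30702, Pow(Add(29223, -35880), -1)) = Mul(-30702, Pow(-6657, -1)) = Mul(-30702, Rational(-1, 6657)) = Rational(1462, 317)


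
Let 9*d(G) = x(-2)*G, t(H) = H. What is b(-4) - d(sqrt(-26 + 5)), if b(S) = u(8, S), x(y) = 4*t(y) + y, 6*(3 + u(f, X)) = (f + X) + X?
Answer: -3 + 10*I*sqrt(21)/9 ≈ -3.0 + 5.0918*I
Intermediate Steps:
u(f, X) = -3 + X/3 + f/6 (u(f, X) = -3 + ((f + X) + X)/6 = -3 + ((X + f) + X)/6 = -3 + (f + 2*X)/6 = -3 + (X/3 + f/6) = -3 + X/3 + f/6)
x(y) = 5*y (x(y) = 4*y + y = 5*y)
b(S) = -5/3 + S/3 (b(S) = -3 + S/3 + (1/6)*8 = -3 + S/3 + 4/3 = -5/3 + S/3)
d(G) = -10*G/9 (d(G) = ((5*(-2))*G)/9 = (-10*G)/9 = -10*G/9)
b(-4) - d(sqrt(-26 + 5)) = (-5/3 + (1/3)*(-4)) - (-10)*sqrt(-26 + 5)/9 = (-5/3 - 4/3) - (-10)*sqrt(-21)/9 = -3 - (-10)*I*sqrt(21)/9 = -3 + 10*I*sqrt(21)/9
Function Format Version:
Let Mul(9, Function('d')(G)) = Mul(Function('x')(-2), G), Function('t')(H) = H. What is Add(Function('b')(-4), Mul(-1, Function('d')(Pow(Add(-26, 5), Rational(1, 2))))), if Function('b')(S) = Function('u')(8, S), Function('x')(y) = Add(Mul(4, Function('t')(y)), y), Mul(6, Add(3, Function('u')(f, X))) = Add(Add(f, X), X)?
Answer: Add(-3, Mul(Rational(10, 9), I, Pow(21, Rational(1, 2)))) ≈ Add(-3.0000, Mul(5.0918, I))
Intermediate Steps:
Function('u')(f, X) = Add(-3, Mul(Rational(1, 3), X), Mul(Rational(1, 6), f)) (Function('u')(f, X) = Add(-3, Mul(Rational(1, 6), Add(Add(f, X), X))) = Add(-3, Mul(Rational(1, 6), Add(Add(X, f), X))) = Add(-3, Mul(Rational(1, 6), Add(f, Mul(2, X)))) = Add(-3, Add(Mul(Rational(1, 3), X), Mul(Rational(1, 6), f))) = Add(-3, Mul(Rational(1, 3), X), Mul(Rational(1, 6), f)))
Function('x')(y) = Mul(5, y) (Function('x')(y) = Add(Mul(4, y), y) = Mul(5, y))
Function('b')(S) = Add(Rational(-5, 3), Mul(Rational(1, 3), S)) (Function('b')(S) = Add(-3, Mul(Rational(1, 3), S), Mul(Rational(1, 6), 8)) = Add(-3, Mul(Rational(1, 3), S), Rational(4, 3)) = Add(Rational(-5, 3), Mul(Rational(1, 3), S)))
Function('d')(G) = Mul(Rational(-10, 9), G) (Function('d')(G) = Mul(Rational(1, 9), Mul(Mul(5, -2), G)) = Mul(Rational(1, 9), Mul(-10, G)) = Mul(Rational(-10, 9), G))
Add(Function('b')(-4), Mul(-1, Function('d')(Pow(Add(-26, 5), Rational(1, 2))))) = Add(Add(Rational(-5, 3), Mul(Rational(1, 3), -4)), Mul(-1, Mul(Rational(-10, 9), Pow(Add(-26, 5), Rational(1, 2))))) = Add(Add(Rational(-5, 3), Rational(-4, 3)), Mul(-1, Mul(Rational(-10, 9), Pow(-21, Rational(1, 2))))) = Add(-3, Mul(-1, Mul(Rational(-10, 9), Mul(I, Pow(21, Rational(1, 2)))))) = Add(-3, Mul(-1, Mul(Rational(-10, 9), I, Pow(21, Rational(1, 2))))) = Add(-3, Mul(Rational(10, 9), I, Pow(21, Rational(1, 2))))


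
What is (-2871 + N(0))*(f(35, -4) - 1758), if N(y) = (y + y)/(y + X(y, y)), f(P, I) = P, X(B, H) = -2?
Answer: 4946733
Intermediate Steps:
N(y) = 2*y/(-2 + y) (N(y) = (y + y)/(y - 2) = (2*y)/(-2 + y) = 2*y/(-2 + y))
(-2871 + N(0))*(f(35, -4) - 1758) = (-2871 + 2*0/(-2 + 0))*(35 - 1758) = (-2871 + 2*0/(-2))*(-1723) = (-2871 + 2*0*(-½))*(-1723) = (-2871 + 0)*(-1723) = -2871*(-1723) = 4946733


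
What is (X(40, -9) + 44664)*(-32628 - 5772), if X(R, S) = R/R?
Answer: -1715136000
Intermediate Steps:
X(R, S) = 1
(X(40, -9) + 44664)*(-32628 - 5772) = (1 + 44664)*(-32628 - 5772) = 44665*(-38400) = -1715136000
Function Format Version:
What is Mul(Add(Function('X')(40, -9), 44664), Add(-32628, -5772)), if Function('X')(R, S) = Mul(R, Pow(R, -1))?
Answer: -1715136000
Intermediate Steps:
Function('X')(R, S) = 1
Mul(Add(Function('X')(40, -9), 44664), Add(-32628, -5772)) = Mul(Add(1, 44664), Add(-32628, -5772)) = Mul(44665, -38400) = -1715136000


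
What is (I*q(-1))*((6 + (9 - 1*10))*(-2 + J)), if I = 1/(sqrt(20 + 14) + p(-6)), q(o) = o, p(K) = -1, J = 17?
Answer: -25/11 - 25*sqrt(34)/11 ≈ -15.525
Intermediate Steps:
I = 1/(-1 + sqrt(34)) (I = 1/(sqrt(20 + 14) - 1) = 1/(sqrt(34) - 1) = 1/(-1 + sqrt(34)) ≈ 0.20700)
(I*q(-1))*((6 + (9 - 1*10))*(-2 + J)) = ((1/33 + sqrt(34)/33)*(-1))*((6 + (9 - 1*10))*(-2 + 17)) = (-1/33 - sqrt(34)/33)*((6 + (9 - 10))*15) = (-1/33 - sqrt(34)/33)*((6 - 1)*15) = (-1/33 - sqrt(34)/33)*(5*15) = (-1/33 - sqrt(34)/33)*75 = -25/11 - 25*sqrt(34)/11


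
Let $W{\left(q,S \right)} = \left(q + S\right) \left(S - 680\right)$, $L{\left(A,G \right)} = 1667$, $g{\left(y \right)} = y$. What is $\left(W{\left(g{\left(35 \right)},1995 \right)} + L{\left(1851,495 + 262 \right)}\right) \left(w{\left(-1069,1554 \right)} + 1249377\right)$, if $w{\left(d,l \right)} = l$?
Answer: $3341383059927$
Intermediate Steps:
$W{\left(q,S \right)} = \left(-680 + S\right) \left(S + q\right)$ ($W{\left(q,S \right)} = \left(S + q\right) \left(-680 + S\right) = \left(-680 + S\right) \left(S + q\right)$)
$\left(W{\left(g{\left(35 \right)},1995 \right)} + L{\left(1851,495 + 262 \right)}\right) \left(w{\left(-1069,1554 \right)} + 1249377\right) = \left(\left(1995^{2} - 1356600 - 23800 + 1995 \cdot 35\right) + 1667\right) \left(1554 + 1249377\right) = \left(\left(3980025 - 1356600 - 23800 + 69825\right) + 1667\right) 1250931 = \left(2669450 + 1667\right) 1250931 = 2671117 \cdot 1250931 = 3341383059927$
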